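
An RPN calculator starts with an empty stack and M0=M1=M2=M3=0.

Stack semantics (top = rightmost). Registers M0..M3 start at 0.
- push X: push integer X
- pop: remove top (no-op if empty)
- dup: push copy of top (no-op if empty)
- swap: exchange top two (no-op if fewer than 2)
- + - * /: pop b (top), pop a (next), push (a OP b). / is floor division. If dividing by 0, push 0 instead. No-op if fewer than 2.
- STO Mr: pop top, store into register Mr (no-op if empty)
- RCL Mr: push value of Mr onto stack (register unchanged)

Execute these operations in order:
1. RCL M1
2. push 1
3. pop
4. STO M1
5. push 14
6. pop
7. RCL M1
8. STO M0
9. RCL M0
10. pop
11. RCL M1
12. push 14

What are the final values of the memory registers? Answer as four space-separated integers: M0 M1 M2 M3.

Answer: 0 0 0 0

Derivation:
After op 1 (RCL M1): stack=[0] mem=[0,0,0,0]
After op 2 (push 1): stack=[0,1] mem=[0,0,0,0]
After op 3 (pop): stack=[0] mem=[0,0,0,0]
After op 4 (STO M1): stack=[empty] mem=[0,0,0,0]
After op 5 (push 14): stack=[14] mem=[0,0,0,0]
After op 6 (pop): stack=[empty] mem=[0,0,0,0]
After op 7 (RCL M1): stack=[0] mem=[0,0,0,0]
After op 8 (STO M0): stack=[empty] mem=[0,0,0,0]
After op 9 (RCL M0): stack=[0] mem=[0,0,0,0]
After op 10 (pop): stack=[empty] mem=[0,0,0,0]
After op 11 (RCL M1): stack=[0] mem=[0,0,0,0]
After op 12 (push 14): stack=[0,14] mem=[0,0,0,0]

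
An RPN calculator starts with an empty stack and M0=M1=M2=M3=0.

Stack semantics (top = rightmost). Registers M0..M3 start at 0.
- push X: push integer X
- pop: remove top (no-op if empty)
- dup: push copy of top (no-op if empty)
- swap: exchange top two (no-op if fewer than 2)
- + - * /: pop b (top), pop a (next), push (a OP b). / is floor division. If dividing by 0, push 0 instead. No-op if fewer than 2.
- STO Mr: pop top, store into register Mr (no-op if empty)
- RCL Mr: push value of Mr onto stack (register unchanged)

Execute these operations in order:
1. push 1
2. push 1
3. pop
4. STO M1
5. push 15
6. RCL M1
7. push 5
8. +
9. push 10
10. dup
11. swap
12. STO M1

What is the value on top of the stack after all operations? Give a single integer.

After op 1 (push 1): stack=[1] mem=[0,0,0,0]
After op 2 (push 1): stack=[1,1] mem=[0,0,0,0]
After op 3 (pop): stack=[1] mem=[0,0,0,0]
After op 4 (STO M1): stack=[empty] mem=[0,1,0,0]
After op 5 (push 15): stack=[15] mem=[0,1,0,0]
After op 6 (RCL M1): stack=[15,1] mem=[0,1,0,0]
After op 7 (push 5): stack=[15,1,5] mem=[0,1,0,0]
After op 8 (+): stack=[15,6] mem=[0,1,0,0]
After op 9 (push 10): stack=[15,6,10] mem=[0,1,0,0]
After op 10 (dup): stack=[15,6,10,10] mem=[0,1,0,0]
After op 11 (swap): stack=[15,6,10,10] mem=[0,1,0,0]
After op 12 (STO M1): stack=[15,6,10] mem=[0,10,0,0]

Answer: 10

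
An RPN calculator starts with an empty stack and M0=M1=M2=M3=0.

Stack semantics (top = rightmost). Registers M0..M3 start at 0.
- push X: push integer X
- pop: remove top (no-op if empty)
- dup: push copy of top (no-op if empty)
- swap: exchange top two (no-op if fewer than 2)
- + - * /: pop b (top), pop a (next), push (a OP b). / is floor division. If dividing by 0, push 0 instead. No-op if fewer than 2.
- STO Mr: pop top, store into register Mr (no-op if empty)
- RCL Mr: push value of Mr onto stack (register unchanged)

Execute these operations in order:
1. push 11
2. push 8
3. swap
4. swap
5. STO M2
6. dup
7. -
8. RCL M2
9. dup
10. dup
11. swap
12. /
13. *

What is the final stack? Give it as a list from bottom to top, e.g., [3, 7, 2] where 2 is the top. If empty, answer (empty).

After op 1 (push 11): stack=[11] mem=[0,0,0,0]
After op 2 (push 8): stack=[11,8] mem=[0,0,0,0]
After op 3 (swap): stack=[8,11] mem=[0,0,0,0]
After op 4 (swap): stack=[11,8] mem=[0,0,0,0]
After op 5 (STO M2): stack=[11] mem=[0,0,8,0]
After op 6 (dup): stack=[11,11] mem=[0,0,8,0]
After op 7 (-): stack=[0] mem=[0,0,8,0]
After op 8 (RCL M2): stack=[0,8] mem=[0,0,8,0]
After op 9 (dup): stack=[0,8,8] mem=[0,0,8,0]
After op 10 (dup): stack=[0,8,8,8] mem=[0,0,8,0]
After op 11 (swap): stack=[0,8,8,8] mem=[0,0,8,0]
After op 12 (/): stack=[0,8,1] mem=[0,0,8,0]
After op 13 (*): stack=[0,8] mem=[0,0,8,0]

Answer: [0, 8]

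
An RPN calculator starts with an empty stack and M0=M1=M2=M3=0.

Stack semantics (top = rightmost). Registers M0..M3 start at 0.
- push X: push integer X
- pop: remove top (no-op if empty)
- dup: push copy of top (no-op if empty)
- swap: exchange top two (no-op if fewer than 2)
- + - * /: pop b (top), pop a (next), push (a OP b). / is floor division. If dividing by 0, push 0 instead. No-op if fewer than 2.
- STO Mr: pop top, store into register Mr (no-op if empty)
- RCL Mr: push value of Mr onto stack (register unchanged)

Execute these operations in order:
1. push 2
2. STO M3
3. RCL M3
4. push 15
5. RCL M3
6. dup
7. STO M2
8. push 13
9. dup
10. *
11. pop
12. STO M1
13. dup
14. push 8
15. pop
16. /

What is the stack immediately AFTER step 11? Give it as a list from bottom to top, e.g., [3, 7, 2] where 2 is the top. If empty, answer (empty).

After op 1 (push 2): stack=[2] mem=[0,0,0,0]
After op 2 (STO M3): stack=[empty] mem=[0,0,0,2]
After op 3 (RCL M3): stack=[2] mem=[0,0,0,2]
After op 4 (push 15): stack=[2,15] mem=[0,0,0,2]
After op 5 (RCL M3): stack=[2,15,2] mem=[0,0,0,2]
After op 6 (dup): stack=[2,15,2,2] mem=[0,0,0,2]
After op 7 (STO M2): stack=[2,15,2] mem=[0,0,2,2]
After op 8 (push 13): stack=[2,15,2,13] mem=[0,0,2,2]
After op 9 (dup): stack=[2,15,2,13,13] mem=[0,0,2,2]
After op 10 (*): stack=[2,15,2,169] mem=[0,0,2,2]
After op 11 (pop): stack=[2,15,2] mem=[0,0,2,2]

[2, 15, 2]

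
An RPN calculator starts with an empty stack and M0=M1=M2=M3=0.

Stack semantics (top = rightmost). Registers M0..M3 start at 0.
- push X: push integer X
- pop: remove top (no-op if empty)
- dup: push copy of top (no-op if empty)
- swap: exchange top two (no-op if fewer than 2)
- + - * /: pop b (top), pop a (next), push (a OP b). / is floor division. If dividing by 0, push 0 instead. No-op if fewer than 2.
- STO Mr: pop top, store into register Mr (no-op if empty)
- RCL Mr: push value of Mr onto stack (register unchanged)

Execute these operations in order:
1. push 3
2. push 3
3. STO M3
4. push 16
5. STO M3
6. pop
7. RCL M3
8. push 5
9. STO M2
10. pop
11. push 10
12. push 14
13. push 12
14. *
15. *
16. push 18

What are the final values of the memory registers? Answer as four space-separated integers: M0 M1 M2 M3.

After op 1 (push 3): stack=[3] mem=[0,0,0,0]
After op 2 (push 3): stack=[3,3] mem=[0,0,0,0]
After op 3 (STO M3): stack=[3] mem=[0,0,0,3]
After op 4 (push 16): stack=[3,16] mem=[0,0,0,3]
After op 5 (STO M3): stack=[3] mem=[0,0,0,16]
After op 6 (pop): stack=[empty] mem=[0,0,0,16]
After op 7 (RCL M3): stack=[16] mem=[0,0,0,16]
After op 8 (push 5): stack=[16,5] mem=[0,0,0,16]
After op 9 (STO M2): stack=[16] mem=[0,0,5,16]
After op 10 (pop): stack=[empty] mem=[0,0,5,16]
After op 11 (push 10): stack=[10] mem=[0,0,5,16]
After op 12 (push 14): stack=[10,14] mem=[0,0,5,16]
After op 13 (push 12): stack=[10,14,12] mem=[0,0,5,16]
After op 14 (*): stack=[10,168] mem=[0,0,5,16]
After op 15 (*): stack=[1680] mem=[0,0,5,16]
After op 16 (push 18): stack=[1680,18] mem=[0,0,5,16]

Answer: 0 0 5 16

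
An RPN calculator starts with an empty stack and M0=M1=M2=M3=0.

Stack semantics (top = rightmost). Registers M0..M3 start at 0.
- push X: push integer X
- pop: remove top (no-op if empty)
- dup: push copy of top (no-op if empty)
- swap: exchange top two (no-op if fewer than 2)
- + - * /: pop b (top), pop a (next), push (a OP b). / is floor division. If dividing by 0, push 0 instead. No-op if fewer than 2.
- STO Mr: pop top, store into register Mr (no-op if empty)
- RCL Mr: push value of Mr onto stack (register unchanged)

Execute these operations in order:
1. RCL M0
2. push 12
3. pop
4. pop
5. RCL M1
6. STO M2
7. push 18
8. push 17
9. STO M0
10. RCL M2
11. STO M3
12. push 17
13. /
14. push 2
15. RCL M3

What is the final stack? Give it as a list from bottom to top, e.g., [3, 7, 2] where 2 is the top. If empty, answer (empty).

After op 1 (RCL M0): stack=[0] mem=[0,0,0,0]
After op 2 (push 12): stack=[0,12] mem=[0,0,0,0]
After op 3 (pop): stack=[0] mem=[0,0,0,0]
After op 4 (pop): stack=[empty] mem=[0,0,0,0]
After op 5 (RCL M1): stack=[0] mem=[0,0,0,0]
After op 6 (STO M2): stack=[empty] mem=[0,0,0,0]
After op 7 (push 18): stack=[18] mem=[0,0,0,0]
After op 8 (push 17): stack=[18,17] mem=[0,0,0,0]
After op 9 (STO M0): stack=[18] mem=[17,0,0,0]
After op 10 (RCL M2): stack=[18,0] mem=[17,0,0,0]
After op 11 (STO M3): stack=[18] mem=[17,0,0,0]
After op 12 (push 17): stack=[18,17] mem=[17,0,0,0]
After op 13 (/): stack=[1] mem=[17,0,0,0]
After op 14 (push 2): stack=[1,2] mem=[17,0,0,0]
After op 15 (RCL M3): stack=[1,2,0] mem=[17,0,0,0]

Answer: [1, 2, 0]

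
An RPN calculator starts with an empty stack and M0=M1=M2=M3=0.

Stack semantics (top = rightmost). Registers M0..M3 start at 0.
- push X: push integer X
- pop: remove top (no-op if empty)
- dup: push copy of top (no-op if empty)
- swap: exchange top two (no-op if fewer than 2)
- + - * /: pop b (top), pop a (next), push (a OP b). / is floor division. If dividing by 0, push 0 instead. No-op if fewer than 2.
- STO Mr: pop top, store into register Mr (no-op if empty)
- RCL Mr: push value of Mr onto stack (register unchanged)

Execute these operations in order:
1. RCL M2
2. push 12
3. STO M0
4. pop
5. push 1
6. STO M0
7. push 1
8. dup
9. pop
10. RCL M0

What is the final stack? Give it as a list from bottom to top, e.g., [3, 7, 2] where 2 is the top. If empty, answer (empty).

After op 1 (RCL M2): stack=[0] mem=[0,0,0,0]
After op 2 (push 12): stack=[0,12] mem=[0,0,0,0]
After op 3 (STO M0): stack=[0] mem=[12,0,0,0]
After op 4 (pop): stack=[empty] mem=[12,0,0,0]
After op 5 (push 1): stack=[1] mem=[12,0,0,0]
After op 6 (STO M0): stack=[empty] mem=[1,0,0,0]
After op 7 (push 1): stack=[1] mem=[1,0,0,0]
After op 8 (dup): stack=[1,1] mem=[1,0,0,0]
After op 9 (pop): stack=[1] mem=[1,0,0,0]
After op 10 (RCL M0): stack=[1,1] mem=[1,0,0,0]

Answer: [1, 1]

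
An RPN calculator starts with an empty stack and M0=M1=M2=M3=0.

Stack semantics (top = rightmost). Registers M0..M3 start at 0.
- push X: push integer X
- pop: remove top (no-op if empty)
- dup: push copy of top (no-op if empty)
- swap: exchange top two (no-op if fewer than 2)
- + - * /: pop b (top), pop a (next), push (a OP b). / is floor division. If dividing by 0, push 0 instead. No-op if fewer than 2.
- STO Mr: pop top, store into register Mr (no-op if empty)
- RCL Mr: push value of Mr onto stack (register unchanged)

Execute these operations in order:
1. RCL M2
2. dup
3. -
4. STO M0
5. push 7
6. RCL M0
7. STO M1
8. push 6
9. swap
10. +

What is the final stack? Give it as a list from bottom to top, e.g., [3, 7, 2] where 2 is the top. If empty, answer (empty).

After op 1 (RCL M2): stack=[0] mem=[0,0,0,0]
After op 2 (dup): stack=[0,0] mem=[0,0,0,0]
After op 3 (-): stack=[0] mem=[0,0,0,0]
After op 4 (STO M0): stack=[empty] mem=[0,0,0,0]
After op 5 (push 7): stack=[7] mem=[0,0,0,0]
After op 6 (RCL M0): stack=[7,0] mem=[0,0,0,0]
After op 7 (STO M1): stack=[7] mem=[0,0,0,0]
After op 8 (push 6): stack=[7,6] mem=[0,0,0,0]
After op 9 (swap): stack=[6,7] mem=[0,0,0,0]
After op 10 (+): stack=[13] mem=[0,0,0,0]

Answer: [13]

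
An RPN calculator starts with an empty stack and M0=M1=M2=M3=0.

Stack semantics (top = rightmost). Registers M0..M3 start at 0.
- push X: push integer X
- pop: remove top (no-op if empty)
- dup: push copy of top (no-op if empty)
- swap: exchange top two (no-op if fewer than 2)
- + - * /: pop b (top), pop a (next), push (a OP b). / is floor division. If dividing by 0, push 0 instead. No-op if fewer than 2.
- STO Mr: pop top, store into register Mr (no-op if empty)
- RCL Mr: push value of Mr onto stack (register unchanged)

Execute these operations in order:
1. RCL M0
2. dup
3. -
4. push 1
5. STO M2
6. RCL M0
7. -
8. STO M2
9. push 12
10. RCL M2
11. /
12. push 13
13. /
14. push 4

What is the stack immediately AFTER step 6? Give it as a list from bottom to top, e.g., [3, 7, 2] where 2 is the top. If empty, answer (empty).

After op 1 (RCL M0): stack=[0] mem=[0,0,0,0]
After op 2 (dup): stack=[0,0] mem=[0,0,0,0]
After op 3 (-): stack=[0] mem=[0,0,0,0]
After op 4 (push 1): stack=[0,1] mem=[0,0,0,0]
After op 5 (STO M2): stack=[0] mem=[0,0,1,0]
After op 6 (RCL M0): stack=[0,0] mem=[0,0,1,0]

[0, 0]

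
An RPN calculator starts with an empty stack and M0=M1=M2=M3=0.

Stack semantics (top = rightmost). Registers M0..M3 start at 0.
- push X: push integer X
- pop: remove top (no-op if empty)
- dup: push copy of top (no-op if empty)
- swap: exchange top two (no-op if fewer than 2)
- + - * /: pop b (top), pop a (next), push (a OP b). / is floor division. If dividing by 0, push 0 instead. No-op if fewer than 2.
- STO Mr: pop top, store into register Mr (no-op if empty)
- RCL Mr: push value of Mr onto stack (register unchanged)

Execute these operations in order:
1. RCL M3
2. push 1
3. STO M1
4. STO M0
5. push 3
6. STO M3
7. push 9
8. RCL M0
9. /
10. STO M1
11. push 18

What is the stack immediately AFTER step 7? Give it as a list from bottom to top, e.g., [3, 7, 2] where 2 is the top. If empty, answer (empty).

After op 1 (RCL M3): stack=[0] mem=[0,0,0,0]
After op 2 (push 1): stack=[0,1] mem=[0,0,0,0]
After op 3 (STO M1): stack=[0] mem=[0,1,0,0]
After op 4 (STO M0): stack=[empty] mem=[0,1,0,0]
After op 5 (push 3): stack=[3] mem=[0,1,0,0]
After op 6 (STO M3): stack=[empty] mem=[0,1,0,3]
After op 7 (push 9): stack=[9] mem=[0,1,0,3]

[9]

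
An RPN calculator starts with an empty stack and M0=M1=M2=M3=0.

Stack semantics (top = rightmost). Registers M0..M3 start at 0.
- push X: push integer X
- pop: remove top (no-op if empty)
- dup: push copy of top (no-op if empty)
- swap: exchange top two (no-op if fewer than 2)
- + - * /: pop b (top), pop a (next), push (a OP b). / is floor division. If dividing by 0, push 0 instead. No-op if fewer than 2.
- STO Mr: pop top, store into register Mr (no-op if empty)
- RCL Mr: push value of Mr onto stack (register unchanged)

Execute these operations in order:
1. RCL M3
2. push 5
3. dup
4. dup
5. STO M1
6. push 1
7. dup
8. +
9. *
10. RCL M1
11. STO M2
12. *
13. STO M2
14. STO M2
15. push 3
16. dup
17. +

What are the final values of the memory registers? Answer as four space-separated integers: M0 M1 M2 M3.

After op 1 (RCL M3): stack=[0] mem=[0,0,0,0]
After op 2 (push 5): stack=[0,5] mem=[0,0,0,0]
After op 3 (dup): stack=[0,5,5] mem=[0,0,0,0]
After op 4 (dup): stack=[0,5,5,5] mem=[0,0,0,0]
After op 5 (STO M1): stack=[0,5,5] mem=[0,5,0,0]
After op 6 (push 1): stack=[0,5,5,1] mem=[0,5,0,0]
After op 7 (dup): stack=[0,5,5,1,1] mem=[0,5,0,0]
After op 8 (+): stack=[0,5,5,2] mem=[0,5,0,0]
After op 9 (*): stack=[0,5,10] mem=[0,5,0,0]
After op 10 (RCL M1): stack=[0,5,10,5] mem=[0,5,0,0]
After op 11 (STO M2): stack=[0,5,10] mem=[0,5,5,0]
After op 12 (*): stack=[0,50] mem=[0,5,5,0]
After op 13 (STO M2): stack=[0] mem=[0,5,50,0]
After op 14 (STO M2): stack=[empty] mem=[0,5,0,0]
After op 15 (push 3): stack=[3] mem=[0,5,0,0]
After op 16 (dup): stack=[3,3] mem=[0,5,0,0]
After op 17 (+): stack=[6] mem=[0,5,0,0]

Answer: 0 5 0 0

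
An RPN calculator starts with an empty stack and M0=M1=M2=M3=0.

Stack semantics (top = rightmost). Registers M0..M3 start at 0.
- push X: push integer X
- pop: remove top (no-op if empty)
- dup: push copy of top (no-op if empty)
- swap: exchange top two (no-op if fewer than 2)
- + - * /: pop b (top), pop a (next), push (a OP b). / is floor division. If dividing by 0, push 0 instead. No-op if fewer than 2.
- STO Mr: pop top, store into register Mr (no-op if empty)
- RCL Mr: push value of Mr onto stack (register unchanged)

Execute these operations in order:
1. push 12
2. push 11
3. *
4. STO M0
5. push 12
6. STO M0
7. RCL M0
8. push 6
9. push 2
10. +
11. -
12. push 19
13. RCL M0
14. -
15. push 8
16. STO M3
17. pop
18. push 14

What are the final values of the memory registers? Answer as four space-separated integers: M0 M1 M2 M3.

Answer: 12 0 0 8

Derivation:
After op 1 (push 12): stack=[12] mem=[0,0,0,0]
After op 2 (push 11): stack=[12,11] mem=[0,0,0,0]
After op 3 (*): stack=[132] mem=[0,0,0,0]
After op 4 (STO M0): stack=[empty] mem=[132,0,0,0]
After op 5 (push 12): stack=[12] mem=[132,0,0,0]
After op 6 (STO M0): stack=[empty] mem=[12,0,0,0]
After op 7 (RCL M0): stack=[12] mem=[12,0,0,0]
After op 8 (push 6): stack=[12,6] mem=[12,0,0,0]
After op 9 (push 2): stack=[12,6,2] mem=[12,0,0,0]
After op 10 (+): stack=[12,8] mem=[12,0,0,0]
After op 11 (-): stack=[4] mem=[12,0,0,0]
After op 12 (push 19): stack=[4,19] mem=[12,0,0,0]
After op 13 (RCL M0): stack=[4,19,12] mem=[12,0,0,0]
After op 14 (-): stack=[4,7] mem=[12,0,0,0]
After op 15 (push 8): stack=[4,7,8] mem=[12,0,0,0]
After op 16 (STO M3): stack=[4,7] mem=[12,0,0,8]
After op 17 (pop): stack=[4] mem=[12,0,0,8]
After op 18 (push 14): stack=[4,14] mem=[12,0,0,8]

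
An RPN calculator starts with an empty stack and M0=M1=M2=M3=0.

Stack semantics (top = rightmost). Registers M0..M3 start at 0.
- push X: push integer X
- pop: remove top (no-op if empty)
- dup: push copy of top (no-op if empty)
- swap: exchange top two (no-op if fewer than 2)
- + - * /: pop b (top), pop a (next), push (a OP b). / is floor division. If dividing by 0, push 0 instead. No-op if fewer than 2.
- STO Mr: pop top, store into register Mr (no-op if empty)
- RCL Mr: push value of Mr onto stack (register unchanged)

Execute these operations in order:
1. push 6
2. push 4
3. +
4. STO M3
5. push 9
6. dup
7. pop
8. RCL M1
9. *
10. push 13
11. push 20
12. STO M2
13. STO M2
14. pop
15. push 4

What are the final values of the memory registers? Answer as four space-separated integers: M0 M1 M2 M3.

Answer: 0 0 13 10

Derivation:
After op 1 (push 6): stack=[6] mem=[0,0,0,0]
After op 2 (push 4): stack=[6,4] mem=[0,0,0,0]
After op 3 (+): stack=[10] mem=[0,0,0,0]
After op 4 (STO M3): stack=[empty] mem=[0,0,0,10]
After op 5 (push 9): stack=[9] mem=[0,0,0,10]
After op 6 (dup): stack=[9,9] mem=[0,0,0,10]
After op 7 (pop): stack=[9] mem=[0,0,0,10]
After op 8 (RCL M1): stack=[9,0] mem=[0,0,0,10]
After op 9 (*): stack=[0] mem=[0,0,0,10]
After op 10 (push 13): stack=[0,13] mem=[0,0,0,10]
After op 11 (push 20): stack=[0,13,20] mem=[0,0,0,10]
After op 12 (STO M2): stack=[0,13] mem=[0,0,20,10]
After op 13 (STO M2): stack=[0] mem=[0,0,13,10]
After op 14 (pop): stack=[empty] mem=[0,0,13,10]
After op 15 (push 4): stack=[4] mem=[0,0,13,10]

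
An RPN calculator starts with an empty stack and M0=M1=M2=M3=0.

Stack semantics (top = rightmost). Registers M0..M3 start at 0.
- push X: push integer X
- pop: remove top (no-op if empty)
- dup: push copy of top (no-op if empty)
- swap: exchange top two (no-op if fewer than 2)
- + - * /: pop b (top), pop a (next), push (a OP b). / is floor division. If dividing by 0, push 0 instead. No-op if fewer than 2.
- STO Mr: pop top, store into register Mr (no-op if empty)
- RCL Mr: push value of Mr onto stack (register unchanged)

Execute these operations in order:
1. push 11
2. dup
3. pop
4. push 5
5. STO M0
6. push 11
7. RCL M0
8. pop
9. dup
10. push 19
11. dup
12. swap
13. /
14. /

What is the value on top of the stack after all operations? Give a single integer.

Answer: 11

Derivation:
After op 1 (push 11): stack=[11] mem=[0,0,0,0]
After op 2 (dup): stack=[11,11] mem=[0,0,0,0]
After op 3 (pop): stack=[11] mem=[0,0,0,0]
After op 4 (push 5): stack=[11,5] mem=[0,0,0,0]
After op 5 (STO M0): stack=[11] mem=[5,0,0,0]
After op 6 (push 11): stack=[11,11] mem=[5,0,0,0]
After op 7 (RCL M0): stack=[11,11,5] mem=[5,0,0,0]
After op 8 (pop): stack=[11,11] mem=[5,0,0,0]
After op 9 (dup): stack=[11,11,11] mem=[5,0,0,0]
After op 10 (push 19): stack=[11,11,11,19] mem=[5,0,0,0]
After op 11 (dup): stack=[11,11,11,19,19] mem=[5,0,0,0]
After op 12 (swap): stack=[11,11,11,19,19] mem=[5,0,0,0]
After op 13 (/): stack=[11,11,11,1] mem=[5,0,0,0]
After op 14 (/): stack=[11,11,11] mem=[5,0,0,0]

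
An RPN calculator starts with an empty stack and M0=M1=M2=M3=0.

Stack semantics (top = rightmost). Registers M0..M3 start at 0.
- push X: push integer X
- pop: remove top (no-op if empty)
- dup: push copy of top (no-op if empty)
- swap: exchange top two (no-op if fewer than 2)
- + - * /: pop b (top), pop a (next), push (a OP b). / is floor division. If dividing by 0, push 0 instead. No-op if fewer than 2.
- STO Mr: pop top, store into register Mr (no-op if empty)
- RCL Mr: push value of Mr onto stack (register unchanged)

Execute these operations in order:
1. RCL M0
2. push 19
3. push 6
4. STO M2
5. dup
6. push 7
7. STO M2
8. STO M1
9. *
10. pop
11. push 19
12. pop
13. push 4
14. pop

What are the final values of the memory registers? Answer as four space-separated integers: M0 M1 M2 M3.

Answer: 0 19 7 0

Derivation:
After op 1 (RCL M0): stack=[0] mem=[0,0,0,0]
After op 2 (push 19): stack=[0,19] mem=[0,0,0,0]
After op 3 (push 6): stack=[0,19,6] mem=[0,0,0,0]
After op 4 (STO M2): stack=[0,19] mem=[0,0,6,0]
After op 5 (dup): stack=[0,19,19] mem=[0,0,6,0]
After op 6 (push 7): stack=[0,19,19,7] mem=[0,0,6,0]
After op 7 (STO M2): stack=[0,19,19] mem=[0,0,7,0]
After op 8 (STO M1): stack=[0,19] mem=[0,19,7,0]
After op 9 (*): stack=[0] mem=[0,19,7,0]
After op 10 (pop): stack=[empty] mem=[0,19,7,0]
After op 11 (push 19): stack=[19] mem=[0,19,7,0]
After op 12 (pop): stack=[empty] mem=[0,19,7,0]
After op 13 (push 4): stack=[4] mem=[0,19,7,0]
After op 14 (pop): stack=[empty] mem=[0,19,7,0]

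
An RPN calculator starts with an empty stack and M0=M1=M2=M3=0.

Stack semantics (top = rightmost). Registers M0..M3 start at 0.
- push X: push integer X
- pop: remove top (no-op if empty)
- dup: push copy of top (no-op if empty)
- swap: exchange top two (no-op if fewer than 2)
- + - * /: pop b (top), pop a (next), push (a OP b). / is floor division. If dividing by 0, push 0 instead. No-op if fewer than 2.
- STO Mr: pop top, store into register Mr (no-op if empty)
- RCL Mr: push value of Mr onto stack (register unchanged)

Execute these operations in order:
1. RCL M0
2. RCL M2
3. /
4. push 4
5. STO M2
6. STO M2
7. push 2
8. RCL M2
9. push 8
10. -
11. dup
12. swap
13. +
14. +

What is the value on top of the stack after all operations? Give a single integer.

Answer: -14

Derivation:
After op 1 (RCL M0): stack=[0] mem=[0,0,0,0]
After op 2 (RCL M2): stack=[0,0] mem=[0,0,0,0]
After op 3 (/): stack=[0] mem=[0,0,0,0]
After op 4 (push 4): stack=[0,4] mem=[0,0,0,0]
After op 5 (STO M2): stack=[0] mem=[0,0,4,0]
After op 6 (STO M2): stack=[empty] mem=[0,0,0,0]
After op 7 (push 2): stack=[2] mem=[0,0,0,0]
After op 8 (RCL M2): stack=[2,0] mem=[0,0,0,0]
After op 9 (push 8): stack=[2,0,8] mem=[0,0,0,0]
After op 10 (-): stack=[2,-8] mem=[0,0,0,0]
After op 11 (dup): stack=[2,-8,-8] mem=[0,0,0,0]
After op 12 (swap): stack=[2,-8,-8] mem=[0,0,0,0]
After op 13 (+): stack=[2,-16] mem=[0,0,0,0]
After op 14 (+): stack=[-14] mem=[0,0,0,0]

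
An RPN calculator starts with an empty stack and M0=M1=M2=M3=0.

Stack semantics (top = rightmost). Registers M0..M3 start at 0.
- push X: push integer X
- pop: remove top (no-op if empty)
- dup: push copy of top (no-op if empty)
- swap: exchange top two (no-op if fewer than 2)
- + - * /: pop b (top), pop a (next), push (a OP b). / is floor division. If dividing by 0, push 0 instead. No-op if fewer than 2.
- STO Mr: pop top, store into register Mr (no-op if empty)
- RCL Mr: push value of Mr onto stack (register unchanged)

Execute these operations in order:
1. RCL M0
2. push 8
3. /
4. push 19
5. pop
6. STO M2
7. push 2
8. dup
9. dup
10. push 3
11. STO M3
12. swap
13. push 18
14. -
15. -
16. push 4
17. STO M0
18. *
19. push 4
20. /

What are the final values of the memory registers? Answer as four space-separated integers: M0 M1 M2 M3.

Answer: 4 0 0 3

Derivation:
After op 1 (RCL M0): stack=[0] mem=[0,0,0,0]
After op 2 (push 8): stack=[0,8] mem=[0,0,0,0]
After op 3 (/): stack=[0] mem=[0,0,0,0]
After op 4 (push 19): stack=[0,19] mem=[0,0,0,0]
After op 5 (pop): stack=[0] mem=[0,0,0,0]
After op 6 (STO M2): stack=[empty] mem=[0,0,0,0]
After op 7 (push 2): stack=[2] mem=[0,0,0,0]
After op 8 (dup): stack=[2,2] mem=[0,0,0,0]
After op 9 (dup): stack=[2,2,2] mem=[0,0,0,0]
After op 10 (push 3): stack=[2,2,2,3] mem=[0,0,0,0]
After op 11 (STO M3): stack=[2,2,2] mem=[0,0,0,3]
After op 12 (swap): stack=[2,2,2] mem=[0,0,0,3]
After op 13 (push 18): stack=[2,2,2,18] mem=[0,0,0,3]
After op 14 (-): stack=[2,2,-16] mem=[0,0,0,3]
After op 15 (-): stack=[2,18] mem=[0,0,0,3]
After op 16 (push 4): stack=[2,18,4] mem=[0,0,0,3]
After op 17 (STO M0): stack=[2,18] mem=[4,0,0,3]
After op 18 (*): stack=[36] mem=[4,0,0,3]
After op 19 (push 4): stack=[36,4] mem=[4,0,0,3]
After op 20 (/): stack=[9] mem=[4,0,0,3]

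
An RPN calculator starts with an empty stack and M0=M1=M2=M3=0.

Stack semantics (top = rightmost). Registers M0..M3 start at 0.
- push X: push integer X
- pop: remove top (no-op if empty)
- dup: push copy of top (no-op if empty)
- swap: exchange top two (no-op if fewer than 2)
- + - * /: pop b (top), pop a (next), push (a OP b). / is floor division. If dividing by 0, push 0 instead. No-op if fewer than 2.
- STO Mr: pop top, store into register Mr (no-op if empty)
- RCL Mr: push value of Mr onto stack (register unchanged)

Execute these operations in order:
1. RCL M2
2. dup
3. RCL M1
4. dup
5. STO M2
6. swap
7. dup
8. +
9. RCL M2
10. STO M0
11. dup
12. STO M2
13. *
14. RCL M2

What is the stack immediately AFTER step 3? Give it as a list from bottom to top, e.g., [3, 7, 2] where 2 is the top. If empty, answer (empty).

After op 1 (RCL M2): stack=[0] mem=[0,0,0,0]
After op 2 (dup): stack=[0,0] mem=[0,0,0,0]
After op 3 (RCL M1): stack=[0,0,0] mem=[0,0,0,0]

[0, 0, 0]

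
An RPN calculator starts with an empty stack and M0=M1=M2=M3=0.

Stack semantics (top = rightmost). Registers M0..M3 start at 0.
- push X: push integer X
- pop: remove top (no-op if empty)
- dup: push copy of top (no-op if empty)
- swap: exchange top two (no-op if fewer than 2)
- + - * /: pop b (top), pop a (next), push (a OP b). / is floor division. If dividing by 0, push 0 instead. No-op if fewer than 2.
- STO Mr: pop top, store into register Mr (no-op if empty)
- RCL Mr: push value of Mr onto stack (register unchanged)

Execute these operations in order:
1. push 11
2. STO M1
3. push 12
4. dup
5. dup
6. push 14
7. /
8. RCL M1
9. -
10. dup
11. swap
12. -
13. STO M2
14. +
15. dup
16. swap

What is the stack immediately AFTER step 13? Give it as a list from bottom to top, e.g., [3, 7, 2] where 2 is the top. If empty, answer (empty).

After op 1 (push 11): stack=[11] mem=[0,0,0,0]
After op 2 (STO M1): stack=[empty] mem=[0,11,0,0]
After op 3 (push 12): stack=[12] mem=[0,11,0,0]
After op 4 (dup): stack=[12,12] mem=[0,11,0,0]
After op 5 (dup): stack=[12,12,12] mem=[0,11,0,0]
After op 6 (push 14): stack=[12,12,12,14] mem=[0,11,0,0]
After op 7 (/): stack=[12,12,0] mem=[0,11,0,0]
After op 8 (RCL M1): stack=[12,12,0,11] mem=[0,11,0,0]
After op 9 (-): stack=[12,12,-11] mem=[0,11,0,0]
After op 10 (dup): stack=[12,12,-11,-11] mem=[0,11,0,0]
After op 11 (swap): stack=[12,12,-11,-11] mem=[0,11,0,0]
After op 12 (-): stack=[12,12,0] mem=[0,11,0,0]
After op 13 (STO M2): stack=[12,12] mem=[0,11,0,0]

[12, 12]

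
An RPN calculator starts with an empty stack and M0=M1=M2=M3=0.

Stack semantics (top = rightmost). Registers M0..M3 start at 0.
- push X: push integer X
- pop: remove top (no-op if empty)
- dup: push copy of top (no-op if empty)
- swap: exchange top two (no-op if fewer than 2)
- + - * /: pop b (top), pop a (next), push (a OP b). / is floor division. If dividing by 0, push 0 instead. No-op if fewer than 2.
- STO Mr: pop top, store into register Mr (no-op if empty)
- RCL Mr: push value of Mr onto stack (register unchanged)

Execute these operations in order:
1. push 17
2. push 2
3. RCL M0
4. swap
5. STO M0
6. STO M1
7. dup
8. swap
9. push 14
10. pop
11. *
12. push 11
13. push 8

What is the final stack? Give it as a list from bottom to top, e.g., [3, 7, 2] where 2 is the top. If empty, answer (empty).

Answer: [289, 11, 8]

Derivation:
After op 1 (push 17): stack=[17] mem=[0,0,0,0]
After op 2 (push 2): stack=[17,2] mem=[0,0,0,0]
After op 3 (RCL M0): stack=[17,2,0] mem=[0,0,0,0]
After op 4 (swap): stack=[17,0,2] mem=[0,0,0,0]
After op 5 (STO M0): stack=[17,0] mem=[2,0,0,0]
After op 6 (STO M1): stack=[17] mem=[2,0,0,0]
After op 7 (dup): stack=[17,17] mem=[2,0,0,0]
After op 8 (swap): stack=[17,17] mem=[2,0,0,0]
After op 9 (push 14): stack=[17,17,14] mem=[2,0,0,0]
After op 10 (pop): stack=[17,17] mem=[2,0,0,0]
After op 11 (*): stack=[289] mem=[2,0,0,0]
After op 12 (push 11): stack=[289,11] mem=[2,0,0,0]
After op 13 (push 8): stack=[289,11,8] mem=[2,0,0,0]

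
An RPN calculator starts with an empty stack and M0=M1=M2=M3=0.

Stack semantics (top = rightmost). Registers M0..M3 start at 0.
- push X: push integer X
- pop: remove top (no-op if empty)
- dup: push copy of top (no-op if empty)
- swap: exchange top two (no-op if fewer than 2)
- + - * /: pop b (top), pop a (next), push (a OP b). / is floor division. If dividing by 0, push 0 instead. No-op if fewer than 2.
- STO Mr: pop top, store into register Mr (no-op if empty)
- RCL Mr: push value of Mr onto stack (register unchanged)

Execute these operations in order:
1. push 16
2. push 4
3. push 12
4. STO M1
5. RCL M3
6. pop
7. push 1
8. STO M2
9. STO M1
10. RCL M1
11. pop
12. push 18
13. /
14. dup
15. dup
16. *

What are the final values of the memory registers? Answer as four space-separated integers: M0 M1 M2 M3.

After op 1 (push 16): stack=[16] mem=[0,0,0,0]
After op 2 (push 4): stack=[16,4] mem=[0,0,0,0]
After op 3 (push 12): stack=[16,4,12] mem=[0,0,0,0]
After op 4 (STO M1): stack=[16,4] mem=[0,12,0,0]
After op 5 (RCL M3): stack=[16,4,0] mem=[0,12,0,0]
After op 6 (pop): stack=[16,4] mem=[0,12,0,0]
After op 7 (push 1): stack=[16,4,1] mem=[0,12,0,0]
After op 8 (STO M2): stack=[16,4] mem=[0,12,1,0]
After op 9 (STO M1): stack=[16] mem=[0,4,1,0]
After op 10 (RCL M1): stack=[16,4] mem=[0,4,1,0]
After op 11 (pop): stack=[16] mem=[0,4,1,0]
After op 12 (push 18): stack=[16,18] mem=[0,4,1,0]
After op 13 (/): stack=[0] mem=[0,4,1,0]
After op 14 (dup): stack=[0,0] mem=[0,4,1,0]
After op 15 (dup): stack=[0,0,0] mem=[0,4,1,0]
After op 16 (*): stack=[0,0] mem=[0,4,1,0]

Answer: 0 4 1 0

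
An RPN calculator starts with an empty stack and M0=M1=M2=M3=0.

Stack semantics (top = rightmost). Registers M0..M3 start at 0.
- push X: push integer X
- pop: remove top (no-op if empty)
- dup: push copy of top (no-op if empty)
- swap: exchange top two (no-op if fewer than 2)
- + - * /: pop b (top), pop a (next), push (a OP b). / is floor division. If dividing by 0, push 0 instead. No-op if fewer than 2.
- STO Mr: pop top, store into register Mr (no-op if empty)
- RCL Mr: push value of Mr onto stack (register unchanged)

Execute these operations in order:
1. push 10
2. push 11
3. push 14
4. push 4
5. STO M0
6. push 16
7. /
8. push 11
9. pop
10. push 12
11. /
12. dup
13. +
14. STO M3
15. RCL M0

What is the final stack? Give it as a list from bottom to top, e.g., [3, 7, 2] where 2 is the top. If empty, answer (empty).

Answer: [10, 11, 4]

Derivation:
After op 1 (push 10): stack=[10] mem=[0,0,0,0]
After op 2 (push 11): stack=[10,11] mem=[0,0,0,0]
After op 3 (push 14): stack=[10,11,14] mem=[0,0,0,0]
After op 4 (push 4): stack=[10,11,14,4] mem=[0,0,0,0]
After op 5 (STO M0): stack=[10,11,14] mem=[4,0,0,0]
After op 6 (push 16): stack=[10,11,14,16] mem=[4,0,0,0]
After op 7 (/): stack=[10,11,0] mem=[4,0,0,0]
After op 8 (push 11): stack=[10,11,0,11] mem=[4,0,0,0]
After op 9 (pop): stack=[10,11,0] mem=[4,0,0,0]
After op 10 (push 12): stack=[10,11,0,12] mem=[4,0,0,0]
After op 11 (/): stack=[10,11,0] mem=[4,0,0,0]
After op 12 (dup): stack=[10,11,0,0] mem=[4,0,0,0]
After op 13 (+): stack=[10,11,0] mem=[4,0,0,0]
After op 14 (STO M3): stack=[10,11] mem=[4,0,0,0]
After op 15 (RCL M0): stack=[10,11,4] mem=[4,0,0,0]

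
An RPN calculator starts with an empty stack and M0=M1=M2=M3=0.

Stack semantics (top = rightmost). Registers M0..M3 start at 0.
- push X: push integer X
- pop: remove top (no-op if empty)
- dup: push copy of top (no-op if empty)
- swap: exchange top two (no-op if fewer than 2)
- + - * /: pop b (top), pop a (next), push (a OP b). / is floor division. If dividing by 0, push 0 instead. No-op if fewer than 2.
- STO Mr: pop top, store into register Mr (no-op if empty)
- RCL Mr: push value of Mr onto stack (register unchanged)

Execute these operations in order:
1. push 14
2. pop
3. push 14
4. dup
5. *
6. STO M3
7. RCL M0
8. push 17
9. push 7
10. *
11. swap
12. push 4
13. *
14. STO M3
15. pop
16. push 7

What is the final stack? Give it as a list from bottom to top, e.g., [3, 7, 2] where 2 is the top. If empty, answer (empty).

After op 1 (push 14): stack=[14] mem=[0,0,0,0]
After op 2 (pop): stack=[empty] mem=[0,0,0,0]
After op 3 (push 14): stack=[14] mem=[0,0,0,0]
After op 4 (dup): stack=[14,14] mem=[0,0,0,0]
After op 5 (*): stack=[196] mem=[0,0,0,0]
After op 6 (STO M3): stack=[empty] mem=[0,0,0,196]
After op 7 (RCL M0): stack=[0] mem=[0,0,0,196]
After op 8 (push 17): stack=[0,17] mem=[0,0,0,196]
After op 9 (push 7): stack=[0,17,7] mem=[0,0,0,196]
After op 10 (*): stack=[0,119] mem=[0,0,0,196]
After op 11 (swap): stack=[119,0] mem=[0,0,0,196]
After op 12 (push 4): stack=[119,0,4] mem=[0,0,0,196]
After op 13 (*): stack=[119,0] mem=[0,0,0,196]
After op 14 (STO M3): stack=[119] mem=[0,0,0,0]
After op 15 (pop): stack=[empty] mem=[0,0,0,0]
After op 16 (push 7): stack=[7] mem=[0,0,0,0]

Answer: [7]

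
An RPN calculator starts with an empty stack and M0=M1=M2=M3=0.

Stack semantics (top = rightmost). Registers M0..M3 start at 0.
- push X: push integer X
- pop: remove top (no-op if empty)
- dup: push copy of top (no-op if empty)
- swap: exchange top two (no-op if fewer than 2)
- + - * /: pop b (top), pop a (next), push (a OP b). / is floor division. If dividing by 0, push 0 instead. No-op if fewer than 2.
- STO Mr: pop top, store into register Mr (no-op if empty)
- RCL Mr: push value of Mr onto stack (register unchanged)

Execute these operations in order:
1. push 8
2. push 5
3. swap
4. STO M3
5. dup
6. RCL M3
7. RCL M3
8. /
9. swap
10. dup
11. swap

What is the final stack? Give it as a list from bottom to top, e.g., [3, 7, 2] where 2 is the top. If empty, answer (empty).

Answer: [5, 1, 5, 5]

Derivation:
After op 1 (push 8): stack=[8] mem=[0,0,0,0]
After op 2 (push 5): stack=[8,5] mem=[0,0,0,0]
After op 3 (swap): stack=[5,8] mem=[0,0,0,0]
After op 4 (STO M3): stack=[5] mem=[0,0,0,8]
After op 5 (dup): stack=[5,5] mem=[0,0,0,8]
After op 6 (RCL M3): stack=[5,5,8] mem=[0,0,0,8]
After op 7 (RCL M3): stack=[5,5,8,8] mem=[0,0,0,8]
After op 8 (/): stack=[5,5,1] mem=[0,0,0,8]
After op 9 (swap): stack=[5,1,5] mem=[0,0,0,8]
After op 10 (dup): stack=[5,1,5,5] mem=[0,0,0,8]
After op 11 (swap): stack=[5,1,5,5] mem=[0,0,0,8]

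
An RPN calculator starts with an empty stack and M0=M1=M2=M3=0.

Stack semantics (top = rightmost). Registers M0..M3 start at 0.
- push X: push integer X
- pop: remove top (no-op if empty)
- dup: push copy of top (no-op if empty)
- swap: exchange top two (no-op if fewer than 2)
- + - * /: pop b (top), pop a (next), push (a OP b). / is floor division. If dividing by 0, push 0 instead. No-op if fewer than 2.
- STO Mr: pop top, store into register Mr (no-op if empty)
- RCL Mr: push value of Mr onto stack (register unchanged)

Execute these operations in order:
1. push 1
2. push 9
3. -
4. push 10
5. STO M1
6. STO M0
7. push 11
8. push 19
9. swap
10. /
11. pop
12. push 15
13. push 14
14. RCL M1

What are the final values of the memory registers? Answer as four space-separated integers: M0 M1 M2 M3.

After op 1 (push 1): stack=[1] mem=[0,0,0,0]
After op 2 (push 9): stack=[1,9] mem=[0,0,0,0]
After op 3 (-): stack=[-8] mem=[0,0,0,0]
After op 4 (push 10): stack=[-8,10] mem=[0,0,0,0]
After op 5 (STO M1): stack=[-8] mem=[0,10,0,0]
After op 6 (STO M0): stack=[empty] mem=[-8,10,0,0]
After op 7 (push 11): stack=[11] mem=[-8,10,0,0]
After op 8 (push 19): stack=[11,19] mem=[-8,10,0,0]
After op 9 (swap): stack=[19,11] mem=[-8,10,0,0]
After op 10 (/): stack=[1] mem=[-8,10,0,0]
After op 11 (pop): stack=[empty] mem=[-8,10,0,0]
After op 12 (push 15): stack=[15] mem=[-8,10,0,0]
After op 13 (push 14): stack=[15,14] mem=[-8,10,0,0]
After op 14 (RCL M1): stack=[15,14,10] mem=[-8,10,0,0]

Answer: -8 10 0 0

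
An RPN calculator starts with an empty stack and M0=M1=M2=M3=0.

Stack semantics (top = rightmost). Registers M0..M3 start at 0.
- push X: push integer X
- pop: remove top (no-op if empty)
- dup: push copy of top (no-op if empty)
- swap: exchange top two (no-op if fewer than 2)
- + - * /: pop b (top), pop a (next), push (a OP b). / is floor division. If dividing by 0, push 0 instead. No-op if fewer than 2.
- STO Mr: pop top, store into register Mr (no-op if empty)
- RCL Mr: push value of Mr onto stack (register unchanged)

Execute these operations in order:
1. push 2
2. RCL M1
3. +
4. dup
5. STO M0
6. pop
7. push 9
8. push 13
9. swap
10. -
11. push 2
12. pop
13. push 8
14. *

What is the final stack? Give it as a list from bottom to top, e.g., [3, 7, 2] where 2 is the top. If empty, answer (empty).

After op 1 (push 2): stack=[2] mem=[0,0,0,0]
After op 2 (RCL M1): stack=[2,0] mem=[0,0,0,0]
After op 3 (+): stack=[2] mem=[0,0,0,0]
After op 4 (dup): stack=[2,2] mem=[0,0,0,0]
After op 5 (STO M0): stack=[2] mem=[2,0,0,0]
After op 6 (pop): stack=[empty] mem=[2,0,0,0]
After op 7 (push 9): stack=[9] mem=[2,0,0,0]
After op 8 (push 13): stack=[9,13] mem=[2,0,0,0]
After op 9 (swap): stack=[13,9] mem=[2,0,0,0]
After op 10 (-): stack=[4] mem=[2,0,0,0]
After op 11 (push 2): stack=[4,2] mem=[2,0,0,0]
After op 12 (pop): stack=[4] mem=[2,0,0,0]
After op 13 (push 8): stack=[4,8] mem=[2,0,0,0]
After op 14 (*): stack=[32] mem=[2,0,0,0]

Answer: [32]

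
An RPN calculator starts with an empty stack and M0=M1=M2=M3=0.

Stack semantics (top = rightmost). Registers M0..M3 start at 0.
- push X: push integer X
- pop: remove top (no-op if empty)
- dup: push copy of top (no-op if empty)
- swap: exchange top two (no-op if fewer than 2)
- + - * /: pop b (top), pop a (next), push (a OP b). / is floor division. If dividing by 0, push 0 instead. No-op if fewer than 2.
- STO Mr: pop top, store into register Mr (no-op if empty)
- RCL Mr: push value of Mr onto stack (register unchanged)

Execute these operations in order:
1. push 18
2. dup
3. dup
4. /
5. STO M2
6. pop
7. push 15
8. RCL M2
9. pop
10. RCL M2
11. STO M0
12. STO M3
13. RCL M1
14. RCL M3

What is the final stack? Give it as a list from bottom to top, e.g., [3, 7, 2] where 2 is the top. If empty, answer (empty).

After op 1 (push 18): stack=[18] mem=[0,0,0,0]
After op 2 (dup): stack=[18,18] mem=[0,0,0,0]
After op 3 (dup): stack=[18,18,18] mem=[0,0,0,0]
After op 4 (/): stack=[18,1] mem=[0,0,0,0]
After op 5 (STO M2): stack=[18] mem=[0,0,1,0]
After op 6 (pop): stack=[empty] mem=[0,0,1,0]
After op 7 (push 15): stack=[15] mem=[0,0,1,0]
After op 8 (RCL M2): stack=[15,1] mem=[0,0,1,0]
After op 9 (pop): stack=[15] mem=[0,0,1,0]
After op 10 (RCL M2): stack=[15,1] mem=[0,0,1,0]
After op 11 (STO M0): stack=[15] mem=[1,0,1,0]
After op 12 (STO M3): stack=[empty] mem=[1,0,1,15]
After op 13 (RCL M1): stack=[0] mem=[1,0,1,15]
After op 14 (RCL M3): stack=[0,15] mem=[1,0,1,15]

Answer: [0, 15]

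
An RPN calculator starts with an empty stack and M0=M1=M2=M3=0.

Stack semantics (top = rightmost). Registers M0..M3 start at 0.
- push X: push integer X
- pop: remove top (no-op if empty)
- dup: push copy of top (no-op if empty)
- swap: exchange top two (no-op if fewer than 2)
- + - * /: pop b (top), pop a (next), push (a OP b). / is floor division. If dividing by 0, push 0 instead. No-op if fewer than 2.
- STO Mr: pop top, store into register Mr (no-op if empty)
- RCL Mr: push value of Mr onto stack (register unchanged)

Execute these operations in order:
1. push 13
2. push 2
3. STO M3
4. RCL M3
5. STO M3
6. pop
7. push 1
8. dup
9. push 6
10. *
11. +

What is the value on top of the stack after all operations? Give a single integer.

After op 1 (push 13): stack=[13] mem=[0,0,0,0]
After op 2 (push 2): stack=[13,2] mem=[0,0,0,0]
After op 3 (STO M3): stack=[13] mem=[0,0,0,2]
After op 4 (RCL M3): stack=[13,2] mem=[0,0,0,2]
After op 5 (STO M3): stack=[13] mem=[0,0,0,2]
After op 6 (pop): stack=[empty] mem=[0,0,0,2]
After op 7 (push 1): stack=[1] mem=[0,0,0,2]
After op 8 (dup): stack=[1,1] mem=[0,0,0,2]
After op 9 (push 6): stack=[1,1,6] mem=[0,0,0,2]
After op 10 (*): stack=[1,6] mem=[0,0,0,2]
After op 11 (+): stack=[7] mem=[0,0,0,2]

Answer: 7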